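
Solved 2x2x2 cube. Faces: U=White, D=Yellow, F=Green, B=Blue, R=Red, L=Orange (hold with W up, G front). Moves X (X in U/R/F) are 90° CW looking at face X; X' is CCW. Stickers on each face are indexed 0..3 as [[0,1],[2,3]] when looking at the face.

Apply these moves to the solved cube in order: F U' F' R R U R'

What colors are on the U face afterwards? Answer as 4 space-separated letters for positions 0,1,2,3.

After move 1 (F): F=GGGG U=WWOO R=WRWR D=RRYY L=OYOY
After move 2 (U'): U=WOWO F=OYGG R=GGWR B=WRBB L=BBOY
After move 3 (F'): F=YGOG U=WOGW R=RGRR D=BYYY L=BOOW
After move 4 (R): R=RRRG U=WGGG F=YYOY D=BBYW B=WROB
After move 5 (R): R=RRGR U=WYGY F=YBOW D=BOYW B=GRGB
After move 6 (U): U=GWYY F=RROW R=GRGR B=BOGB L=YBOW
After move 7 (R'): R=RRGG U=GGYB F=RWOY D=BRYW B=WOOB
Query: U face = GGYB

Answer: G G Y B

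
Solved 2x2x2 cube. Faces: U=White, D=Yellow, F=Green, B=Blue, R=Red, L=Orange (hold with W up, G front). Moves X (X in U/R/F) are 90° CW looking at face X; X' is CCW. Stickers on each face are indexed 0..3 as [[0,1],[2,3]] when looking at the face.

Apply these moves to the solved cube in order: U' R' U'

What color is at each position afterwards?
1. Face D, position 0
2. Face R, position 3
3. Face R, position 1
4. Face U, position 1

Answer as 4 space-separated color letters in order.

After move 1 (U'): U=WWWW F=OOGG R=GGRR B=RRBB L=BBOO
After move 2 (R'): R=GRGR U=WBWR F=OWGW D=YOYG B=YRYB
After move 3 (U'): U=BRWW F=BBGW R=OWGR B=GRYB L=YROO
Query 1: D[0] = Y
Query 2: R[3] = R
Query 3: R[1] = W
Query 4: U[1] = R

Answer: Y R W R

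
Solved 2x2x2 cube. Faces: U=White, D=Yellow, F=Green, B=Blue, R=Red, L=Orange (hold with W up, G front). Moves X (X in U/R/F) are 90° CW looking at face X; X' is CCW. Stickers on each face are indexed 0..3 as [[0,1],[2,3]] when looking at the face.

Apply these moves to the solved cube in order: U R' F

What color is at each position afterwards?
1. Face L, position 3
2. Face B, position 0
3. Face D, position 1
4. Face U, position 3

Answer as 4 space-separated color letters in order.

After move 1 (U): U=WWWW F=RRGG R=BBRR B=OOBB L=GGOO
After move 2 (R'): R=BRBR U=WBWO F=RWGW D=YRYG B=YOYB
After move 3 (F): F=GRWW U=WBOG R=WROR D=BBYG L=GYOR
Query 1: L[3] = R
Query 2: B[0] = Y
Query 3: D[1] = B
Query 4: U[3] = G

Answer: R Y B G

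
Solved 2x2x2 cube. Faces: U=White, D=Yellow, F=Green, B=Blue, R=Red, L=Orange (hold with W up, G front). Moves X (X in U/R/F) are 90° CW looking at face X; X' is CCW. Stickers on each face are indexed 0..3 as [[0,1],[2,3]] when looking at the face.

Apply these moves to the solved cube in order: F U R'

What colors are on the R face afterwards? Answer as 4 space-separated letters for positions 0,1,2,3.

Answer: B R B W

Derivation:
After move 1 (F): F=GGGG U=WWOO R=WRWR D=RRYY L=OYOY
After move 2 (U): U=OWOW F=WRGG R=BBWR B=OYBB L=GGOY
After move 3 (R'): R=BRBW U=OBOO F=WWGW D=RRYG B=YYRB
Query: R face = BRBW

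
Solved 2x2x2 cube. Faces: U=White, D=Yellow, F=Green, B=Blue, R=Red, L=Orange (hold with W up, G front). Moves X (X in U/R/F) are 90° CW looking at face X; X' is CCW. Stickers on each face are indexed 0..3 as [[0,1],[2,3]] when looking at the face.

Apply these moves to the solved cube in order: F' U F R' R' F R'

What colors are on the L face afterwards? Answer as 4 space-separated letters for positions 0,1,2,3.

Answer: G Y O W

Derivation:
After move 1 (F'): F=GGGG U=WWRR R=YRYR D=OOYY L=OWOW
After move 2 (U): U=RWRW F=YRGG R=BBYR B=OWBB L=GGOW
After move 3 (F): F=GYGR U=RWWG R=RBWR D=YBYY L=GOOO
After move 4 (R'): R=BRRW U=RBWO F=GWGG D=YYYR B=YWBB
After move 5 (R'): R=RWBR U=RBWY F=GBGO D=YWYG B=RWYB
After move 6 (F): F=GGOB U=RBOO R=WWYR D=BRYG L=GYOW
After move 7 (R'): R=WRWY U=RYOR F=GBOO D=BGYB B=GWRB
Query: L face = GYOW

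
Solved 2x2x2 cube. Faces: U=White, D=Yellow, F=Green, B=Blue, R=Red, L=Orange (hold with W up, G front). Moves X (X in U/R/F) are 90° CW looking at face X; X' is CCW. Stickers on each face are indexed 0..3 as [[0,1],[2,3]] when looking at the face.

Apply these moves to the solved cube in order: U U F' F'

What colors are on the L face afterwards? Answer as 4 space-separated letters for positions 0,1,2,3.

After move 1 (U): U=WWWW F=RRGG R=BBRR B=OOBB L=GGOO
After move 2 (U): U=WWWW F=BBGG R=OORR B=GGBB L=RROO
After move 3 (F'): F=BGBG U=WWOR R=YOYR D=ROYY L=RWOW
After move 4 (F'): F=GGBB U=WWYY R=OORR D=WWYY L=RROO
Query: L face = RROO

Answer: R R O O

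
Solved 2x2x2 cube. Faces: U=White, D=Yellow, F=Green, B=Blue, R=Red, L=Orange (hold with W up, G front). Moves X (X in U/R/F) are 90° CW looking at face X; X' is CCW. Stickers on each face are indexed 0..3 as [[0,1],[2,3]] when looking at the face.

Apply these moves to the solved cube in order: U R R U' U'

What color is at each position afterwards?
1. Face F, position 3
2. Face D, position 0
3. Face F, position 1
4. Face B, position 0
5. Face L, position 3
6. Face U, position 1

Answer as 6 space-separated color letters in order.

After move 1 (U): U=WWWW F=RRGG R=BBRR B=OOBB L=GGOO
After move 2 (R): R=RBRB U=WRWG F=RYGY D=YBYO B=WOWB
After move 3 (R): R=RRBB U=WYWY F=RBGO D=YWYW B=GORB
After move 4 (U'): U=YYWW F=GGGO R=RBBB B=RRRB L=GOOO
After move 5 (U'): U=YWYW F=GOGO R=GGBB B=RBRB L=RROO
Query 1: F[3] = O
Query 2: D[0] = Y
Query 3: F[1] = O
Query 4: B[0] = R
Query 5: L[3] = O
Query 6: U[1] = W

Answer: O Y O R O W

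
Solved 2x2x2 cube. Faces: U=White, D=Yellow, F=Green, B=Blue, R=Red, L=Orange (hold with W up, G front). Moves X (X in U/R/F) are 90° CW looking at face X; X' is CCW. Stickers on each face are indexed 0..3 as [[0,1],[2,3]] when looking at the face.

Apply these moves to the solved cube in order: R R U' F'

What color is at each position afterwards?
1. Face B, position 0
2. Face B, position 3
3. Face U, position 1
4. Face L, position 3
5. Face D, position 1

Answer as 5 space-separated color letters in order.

Answer: R B Y W O

Derivation:
After move 1 (R): R=RRRR U=WGWG F=GYGY D=YBYB B=WBWB
After move 2 (R): R=RRRR U=WYWY F=GBGB D=YWYW B=GBGB
After move 3 (U'): U=YYWW F=OOGB R=GBRR B=RRGB L=GBOO
After move 4 (F'): F=OBOG U=YYGR R=WBYR D=BOYW L=GWOW
Query 1: B[0] = R
Query 2: B[3] = B
Query 3: U[1] = Y
Query 4: L[3] = W
Query 5: D[1] = O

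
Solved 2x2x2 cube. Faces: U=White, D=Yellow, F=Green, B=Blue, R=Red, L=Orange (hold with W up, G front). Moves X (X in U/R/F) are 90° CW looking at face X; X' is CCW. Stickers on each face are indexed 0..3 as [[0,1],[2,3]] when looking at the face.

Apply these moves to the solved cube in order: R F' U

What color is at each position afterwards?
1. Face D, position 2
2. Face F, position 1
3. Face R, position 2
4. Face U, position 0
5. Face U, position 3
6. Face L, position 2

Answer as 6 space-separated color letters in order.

Answer: Y R Y R G O

Derivation:
After move 1 (R): R=RRRR U=WGWG F=GYGY D=YBYB B=WBWB
After move 2 (F'): F=YYGG U=WGRR R=BRYR D=OOYB L=OGOW
After move 3 (U): U=RWRG F=BRGG R=WBYR B=OGWB L=YYOW
Query 1: D[2] = Y
Query 2: F[1] = R
Query 3: R[2] = Y
Query 4: U[0] = R
Query 5: U[3] = G
Query 6: L[2] = O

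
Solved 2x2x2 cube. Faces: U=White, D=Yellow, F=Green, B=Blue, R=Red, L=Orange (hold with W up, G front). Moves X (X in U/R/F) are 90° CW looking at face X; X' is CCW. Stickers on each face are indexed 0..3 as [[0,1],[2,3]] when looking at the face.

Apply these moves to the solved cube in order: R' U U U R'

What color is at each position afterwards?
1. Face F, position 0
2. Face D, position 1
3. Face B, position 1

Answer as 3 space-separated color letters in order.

After move 1 (R'): R=RRRR U=WBWB F=GWGW D=YGYG B=YBYB
After move 2 (U): U=WWBB F=RRGW R=YBRR B=OOYB L=GWOO
After move 3 (U): U=BWBW F=YBGW R=OORR B=GWYB L=RROO
After move 4 (U): U=BBWW F=OOGW R=GWRR B=RRYB L=YBOO
After move 5 (R'): R=WRGR U=BYWR F=OBGW D=YOYW B=GRGB
Query 1: F[0] = O
Query 2: D[1] = O
Query 3: B[1] = R

Answer: O O R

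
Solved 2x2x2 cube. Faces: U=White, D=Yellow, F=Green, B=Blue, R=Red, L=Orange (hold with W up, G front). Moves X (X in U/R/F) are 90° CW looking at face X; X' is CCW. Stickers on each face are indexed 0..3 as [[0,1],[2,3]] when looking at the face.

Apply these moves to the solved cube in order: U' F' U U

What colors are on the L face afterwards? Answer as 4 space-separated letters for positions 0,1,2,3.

After move 1 (U'): U=WWWW F=OOGG R=GGRR B=RRBB L=BBOO
After move 2 (F'): F=OGOG U=WWGR R=YGYR D=BOYY L=BWOW
After move 3 (U): U=GWRW F=YGOG R=RRYR B=BWBB L=OGOW
After move 4 (U): U=RGWW F=RROG R=BWYR B=OGBB L=YGOW
Query: L face = YGOW

Answer: Y G O W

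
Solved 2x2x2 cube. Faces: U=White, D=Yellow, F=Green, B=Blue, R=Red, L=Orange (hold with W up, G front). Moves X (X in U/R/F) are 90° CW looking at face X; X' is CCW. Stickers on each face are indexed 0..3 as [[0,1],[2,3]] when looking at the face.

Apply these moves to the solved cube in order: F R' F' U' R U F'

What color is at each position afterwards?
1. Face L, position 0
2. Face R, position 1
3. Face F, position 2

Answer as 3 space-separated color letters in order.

Answer: O R R

Derivation:
After move 1 (F): F=GGGG U=WWOO R=WRWR D=RRYY L=OYOY
After move 2 (R'): R=RRWW U=WBOB F=GWGO D=RGYG B=YBRB
After move 3 (F'): F=WOGG U=WBRW R=GRRW D=YYYG L=OBOO
After move 4 (U'): U=BWWR F=OBGG R=WORW B=GRRB L=YBOO
After move 5 (R): R=RWWO U=BBWG F=OYGG D=YRYG B=RRWB
After move 6 (U): U=WBGB F=RWGG R=RRWO B=YBWB L=OYOO
After move 7 (F'): F=WGRG U=WBRW R=RRYO D=YOYG L=OBOG
Query 1: L[0] = O
Query 2: R[1] = R
Query 3: F[2] = R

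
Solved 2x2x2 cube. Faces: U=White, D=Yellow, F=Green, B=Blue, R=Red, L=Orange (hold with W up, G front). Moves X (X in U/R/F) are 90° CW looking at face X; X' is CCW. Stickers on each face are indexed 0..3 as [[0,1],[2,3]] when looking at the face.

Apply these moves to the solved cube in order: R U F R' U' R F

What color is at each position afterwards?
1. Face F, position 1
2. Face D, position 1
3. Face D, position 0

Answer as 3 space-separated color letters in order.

Answer: G G G

Derivation:
After move 1 (R): R=RRRR U=WGWG F=GYGY D=YBYB B=WBWB
After move 2 (U): U=WWGG F=RRGY R=WBRR B=OOWB L=GYOO
After move 3 (F): F=GRYR U=WWOY R=GBGR D=RWYB L=GYOB
After move 4 (R'): R=BRGG U=WWOO F=GWYY D=RRYR B=BOWB
After move 5 (U'): U=WOWO F=GYYY R=GWGG B=BRWB L=BOOB
After move 6 (R): R=GGGW U=WYWY F=GRYR D=RWYB B=OROB
After move 7 (F): F=YGRR U=WYBO R=WGYW D=GGYB L=BROW
Query 1: F[1] = G
Query 2: D[1] = G
Query 3: D[0] = G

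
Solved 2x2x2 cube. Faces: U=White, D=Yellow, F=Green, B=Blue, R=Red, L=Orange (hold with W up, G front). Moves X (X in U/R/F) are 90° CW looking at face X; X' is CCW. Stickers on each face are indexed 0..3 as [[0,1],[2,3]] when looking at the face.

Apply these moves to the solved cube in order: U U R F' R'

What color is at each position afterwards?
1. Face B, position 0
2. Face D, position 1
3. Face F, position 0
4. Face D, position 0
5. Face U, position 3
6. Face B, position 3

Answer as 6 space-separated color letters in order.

After move 1 (U): U=WWWW F=RRGG R=BBRR B=OOBB L=GGOO
After move 2 (U): U=WWWW F=BBGG R=OORR B=GGBB L=RROO
After move 3 (R): R=RORO U=WBWG F=BYGY D=YBYG B=WGWB
After move 4 (F'): F=YYBG U=WBRR R=BOYO D=ROYG L=RGOW
After move 5 (R'): R=OOBY U=WWRW F=YBBR D=RYYG B=GGOB
Query 1: B[0] = G
Query 2: D[1] = Y
Query 3: F[0] = Y
Query 4: D[0] = R
Query 5: U[3] = W
Query 6: B[3] = B

Answer: G Y Y R W B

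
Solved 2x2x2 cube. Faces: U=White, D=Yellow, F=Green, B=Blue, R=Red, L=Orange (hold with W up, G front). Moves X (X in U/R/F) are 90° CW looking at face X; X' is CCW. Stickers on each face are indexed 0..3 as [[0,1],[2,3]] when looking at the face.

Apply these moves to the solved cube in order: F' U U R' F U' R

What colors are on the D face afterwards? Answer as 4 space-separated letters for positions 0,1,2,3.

After move 1 (F'): F=GGGG U=WWRR R=YRYR D=OOYY L=OWOW
After move 2 (U): U=RWRW F=YRGG R=BBYR B=OWBB L=GGOW
After move 3 (U): U=RRWW F=BBGG R=OWYR B=GGBB L=YROW
After move 4 (R'): R=WROY U=RBWG F=BRGW D=OBYG B=YGOB
After move 5 (F): F=GBWR U=RBWR R=WRGY D=OWYG L=YOOB
After move 6 (U'): U=BRRW F=YOWR R=GBGY B=WROB L=YGOB
After move 7 (R): R=GGYB U=BORR F=YWWG D=OOYW B=WRRB
Query: D face = OOYW

Answer: O O Y W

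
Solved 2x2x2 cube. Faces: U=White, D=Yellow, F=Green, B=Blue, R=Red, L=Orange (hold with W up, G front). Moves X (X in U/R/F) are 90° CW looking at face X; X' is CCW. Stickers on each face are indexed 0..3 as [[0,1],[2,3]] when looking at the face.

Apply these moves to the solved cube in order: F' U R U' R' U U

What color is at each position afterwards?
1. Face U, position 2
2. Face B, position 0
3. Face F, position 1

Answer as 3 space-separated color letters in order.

After move 1 (F'): F=GGGG U=WWRR R=YRYR D=OOYY L=OWOW
After move 2 (U): U=RWRW F=YRGG R=BBYR B=OWBB L=GGOW
After move 3 (R): R=YBRB U=RRRG F=YOGY D=OBYO B=WWWB
After move 4 (U'): U=RGRR F=GGGY R=YORB B=YBWB L=WWOW
After move 5 (R'): R=OBYR U=RWRY F=GGGR D=OGYY B=OBBB
After move 6 (U): U=RRYW F=OBGR R=OBYR B=WWBB L=GGOW
After move 7 (U): U=YRWR F=OBGR R=WWYR B=GGBB L=OBOW
Query 1: U[2] = W
Query 2: B[0] = G
Query 3: F[1] = B

Answer: W G B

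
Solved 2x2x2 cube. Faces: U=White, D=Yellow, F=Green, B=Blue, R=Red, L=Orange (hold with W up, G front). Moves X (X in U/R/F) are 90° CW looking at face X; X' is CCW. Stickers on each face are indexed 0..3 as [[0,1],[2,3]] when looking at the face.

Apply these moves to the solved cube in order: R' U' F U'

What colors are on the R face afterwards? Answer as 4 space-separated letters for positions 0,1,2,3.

Answer: G O W R

Derivation:
After move 1 (R'): R=RRRR U=WBWB F=GWGW D=YGYG B=YBYB
After move 2 (U'): U=BBWW F=OOGW R=GWRR B=RRYB L=YBOO
After move 3 (F): F=GOWO U=BBOB R=WWWR D=RGYG L=YYOG
After move 4 (U'): U=BBBO F=YYWO R=GOWR B=WWYB L=RROG
Query: R face = GOWR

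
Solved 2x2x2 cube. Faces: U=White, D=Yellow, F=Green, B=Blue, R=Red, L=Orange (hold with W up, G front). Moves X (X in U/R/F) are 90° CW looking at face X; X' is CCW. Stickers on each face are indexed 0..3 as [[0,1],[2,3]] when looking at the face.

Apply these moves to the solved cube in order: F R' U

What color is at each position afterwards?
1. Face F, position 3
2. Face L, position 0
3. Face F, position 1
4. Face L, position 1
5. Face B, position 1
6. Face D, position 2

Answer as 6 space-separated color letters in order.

Answer: O G R W Y Y

Derivation:
After move 1 (F): F=GGGG U=WWOO R=WRWR D=RRYY L=OYOY
After move 2 (R'): R=RRWW U=WBOB F=GWGO D=RGYG B=YBRB
After move 3 (U): U=OWBB F=RRGO R=YBWW B=OYRB L=GWOY
Query 1: F[3] = O
Query 2: L[0] = G
Query 3: F[1] = R
Query 4: L[1] = W
Query 5: B[1] = Y
Query 6: D[2] = Y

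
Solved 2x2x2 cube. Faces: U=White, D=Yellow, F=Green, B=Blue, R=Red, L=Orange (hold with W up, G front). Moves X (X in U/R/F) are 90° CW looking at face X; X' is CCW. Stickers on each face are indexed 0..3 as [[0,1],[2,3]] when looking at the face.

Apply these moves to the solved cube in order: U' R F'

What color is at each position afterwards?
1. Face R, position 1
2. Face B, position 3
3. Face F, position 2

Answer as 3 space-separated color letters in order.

After move 1 (U'): U=WWWW F=OOGG R=GGRR B=RRBB L=BBOO
After move 2 (R): R=RGRG U=WOWG F=OYGY D=YBYR B=WRWB
After move 3 (F'): F=YYOG U=WORR R=BGYG D=BOYR L=BGOW
Query 1: R[1] = G
Query 2: B[3] = B
Query 3: F[2] = O

Answer: G B O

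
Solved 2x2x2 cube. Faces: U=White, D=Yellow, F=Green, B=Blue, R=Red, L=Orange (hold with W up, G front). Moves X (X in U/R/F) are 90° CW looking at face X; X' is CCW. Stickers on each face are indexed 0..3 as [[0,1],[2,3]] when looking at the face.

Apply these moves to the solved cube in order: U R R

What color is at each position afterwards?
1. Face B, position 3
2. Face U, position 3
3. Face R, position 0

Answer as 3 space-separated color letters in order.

Answer: B Y R

Derivation:
After move 1 (U): U=WWWW F=RRGG R=BBRR B=OOBB L=GGOO
After move 2 (R): R=RBRB U=WRWG F=RYGY D=YBYO B=WOWB
After move 3 (R): R=RRBB U=WYWY F=RBGO D=YWYW B=GORB
Query 1: B[3] = B
Query 2: U[3] = Y
Query 3: R[0] = R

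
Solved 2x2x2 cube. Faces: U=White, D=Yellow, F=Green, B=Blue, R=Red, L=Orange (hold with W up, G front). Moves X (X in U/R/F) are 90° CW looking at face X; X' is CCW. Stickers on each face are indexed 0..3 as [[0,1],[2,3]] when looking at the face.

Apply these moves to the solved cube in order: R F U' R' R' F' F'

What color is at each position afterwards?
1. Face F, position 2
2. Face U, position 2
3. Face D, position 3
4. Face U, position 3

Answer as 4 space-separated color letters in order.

Answer: W O O R

Derivation:
After move 1 (R): R=RRRR U=WGWG F=GYGY D=YBYB B=WBWB
After move 2 (F): F=GGYY U=WGOO R=WRGR D=RRYB L=OYOB
After move 3 (U'): U=GOWO F=OYYY R=GGGR B=WRWB L=WBOB
After move 4 (R'): R=GRGG U=GWWW F=OOYO D=RYYY B=BRRB
After move 5 (R'): R=RGGG U=GRWB F=OWYW D=ROYO B=YRYB
After move 6 (F'): F=WWOY U=GRRG R=OGRG D=BBYO L=WBOW
After move 7 (F'): F=WYWO U=GROR R=BGBG D=BWYO L=WGOR
Query 1: F[2] = W
Query 2: U[2] = O
Query 3: D[3] = O
Query 4: U[3] = R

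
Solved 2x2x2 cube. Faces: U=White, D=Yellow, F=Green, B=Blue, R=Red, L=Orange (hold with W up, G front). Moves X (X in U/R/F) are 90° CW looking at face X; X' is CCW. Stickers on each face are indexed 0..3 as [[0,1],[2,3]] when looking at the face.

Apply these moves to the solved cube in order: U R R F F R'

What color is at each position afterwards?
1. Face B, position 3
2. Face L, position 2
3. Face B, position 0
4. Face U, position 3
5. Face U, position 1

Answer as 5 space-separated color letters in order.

Answer: B O W G R

Derivation:
After move 1 (U): U=WWWW F=RRGG R=BBRR B=OOBB L=GGOO
After move 2 (R): R=RBRB U=WRWG F=RYGY D=YBYO B=WOWB
After move 3 (R): R=RRBB U=WYWY F=RBGO D=YWYW B=GORB
After move 4 (F): F=GROB U=WYOG R=WRYB D=BRYW L=GYOW
After move 5 (F): F=OGBR U=WYWY R=ORGB D=YWYW L=GBOR
After move 6 (R'): R=RBOG U=WRWG F=OYBY D=YGYR B=WOWB
Query 1: B[3] = B
Query 2: L[2] = O
Query 3: B[0] = W
Query 4: U[3] = G
Query 5: U[1] = R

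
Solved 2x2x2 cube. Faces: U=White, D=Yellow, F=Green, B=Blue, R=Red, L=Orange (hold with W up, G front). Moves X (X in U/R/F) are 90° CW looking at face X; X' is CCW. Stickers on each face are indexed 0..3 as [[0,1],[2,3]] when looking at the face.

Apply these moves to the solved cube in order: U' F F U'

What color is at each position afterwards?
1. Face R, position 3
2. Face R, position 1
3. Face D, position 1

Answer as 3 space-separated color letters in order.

Answer: R G W

Derivation:
After move 1 (U'): U=WWWW F=OOGG R=GGRR B=RRBB L=BBOO
After move 2 (F): F=GOGO U=WWOB R=WGWR D=RGYY L=BYOY
After move 3 (F): F=GGOO U=WWYY R=OGBR D=WWYY L=BROG
After move 4 (U'): U=WYWY F=BROO R=GGBR B=OGBB L=RROG
Query 1: R[3] = R
Query 2: R[1] = G
Query 3: D[1] = W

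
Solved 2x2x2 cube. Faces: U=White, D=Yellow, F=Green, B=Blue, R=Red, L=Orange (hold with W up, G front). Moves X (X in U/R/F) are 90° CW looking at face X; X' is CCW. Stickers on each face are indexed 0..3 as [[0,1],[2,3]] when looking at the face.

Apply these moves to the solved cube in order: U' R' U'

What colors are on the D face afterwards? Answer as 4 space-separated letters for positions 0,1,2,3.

Answer: Y O Y G

Derivation:
After move 1 (U'): U=WWWW F=OOGG R=GGRR B=RRBB L=BBOO
After move 2 (R'): R=GRGR U=WBWR F=OWGW D=YOYG B=YRYB
After move 3 (U'): U=BRWW F=BBGW R=OWGR B=GRYB L=YROO
Query: D face = YOYG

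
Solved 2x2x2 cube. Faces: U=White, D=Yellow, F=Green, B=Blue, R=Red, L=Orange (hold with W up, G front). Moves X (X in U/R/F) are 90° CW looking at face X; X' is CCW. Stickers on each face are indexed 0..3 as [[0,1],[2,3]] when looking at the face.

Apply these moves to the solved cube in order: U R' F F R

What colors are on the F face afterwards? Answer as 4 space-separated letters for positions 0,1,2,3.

Answer: W W W G

Derivation:
After move 1 (U): U=WWWW F=RRGG R=BBRR B=OOBB L=GGOO
After move 2 (R'): R=BRBR U=WBWO F=RWGW D=YRYG B=YOYB
After move 3 (F): F=GRWW U=WBOG R=WROR D=BBYG L=GYOR
After move 4 (F): F=WGWR U=WBRY R=ORGR D=OWYG L=GBOB
After move 5 (R): R=GORR U=WGRR F=WWWG D=OYYY B=YOBB
Query: F face = WWWG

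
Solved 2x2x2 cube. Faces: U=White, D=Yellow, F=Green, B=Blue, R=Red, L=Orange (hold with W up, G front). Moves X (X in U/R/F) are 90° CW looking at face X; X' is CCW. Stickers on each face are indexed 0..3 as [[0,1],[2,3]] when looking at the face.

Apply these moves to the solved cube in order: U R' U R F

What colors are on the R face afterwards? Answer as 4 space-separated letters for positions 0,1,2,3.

After move 1 (U): U=WWWW F=RRGG R=BBRR B=OOBB L=GGOO
After move 2 (R'): R=BRBR U=WBWO F=RWGW D=YRYG B=YOYB
After move 3 (U): U=WWOB F=BRGW R=YOBR B=GGYB L=RWOO
After move 4 (R): R=BYRO U=WROW F=BRGG D=YYYG B=BGWB
After move 5 (F): F=GBGR U=WROW R=OYWO D=RBYG L=RYOY
Query: R face = OYWO

Answer: O Y W O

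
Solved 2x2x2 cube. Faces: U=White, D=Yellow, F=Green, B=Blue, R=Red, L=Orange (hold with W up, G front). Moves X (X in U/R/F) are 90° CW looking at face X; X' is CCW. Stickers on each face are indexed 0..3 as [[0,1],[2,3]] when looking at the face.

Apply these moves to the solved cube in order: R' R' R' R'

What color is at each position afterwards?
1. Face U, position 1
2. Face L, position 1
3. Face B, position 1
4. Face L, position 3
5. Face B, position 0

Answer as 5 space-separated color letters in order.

After move 1 (R'): R=RRRR U=WBWB F=GWGW D=YGYG B=YBYB
After move 2 (R'): R=RRRR U=WYWY F=GBGB D=YWYW B=GBGB
After move 3 (R'): R=RRRR U=WGWG F=GYGY D=YBYB B=WBWB
After move 4 (R'): R=RRRR U=WWWW F=GGGG D=YYYY B=BBBB
Query 1: U[1] = W
Query 2: L[1] = O
Query 3: B[1] = B
Query 4: L[3] = O
Query 5: B[0] = B

Answer: W O B O B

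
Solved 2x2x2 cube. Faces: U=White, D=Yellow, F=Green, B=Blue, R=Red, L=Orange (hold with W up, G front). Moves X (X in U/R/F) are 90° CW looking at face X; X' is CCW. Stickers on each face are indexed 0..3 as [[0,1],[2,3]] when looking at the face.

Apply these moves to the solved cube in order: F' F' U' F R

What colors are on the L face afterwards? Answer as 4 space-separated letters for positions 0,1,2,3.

Answer: B W O W

Derivation:
After move 1 (F'): F=GGGG U=WWRR R=YRYR D=OOYY L=OWOW
After move 2 (F'): F=GGGG U=WWYY R=OROR D=WWYY L=OROR
After move 3 (U'): U=WYWY F=ORGG R=GGOR B=ORBB L=BBOR
After move 4 (F): F=GOGR U=WYRB R=WGYR D=OGYY L=BWOW
After move 5 (R): R=YWRG U=WORR F=GGGY D=OBYO B=BRYB
Query: L face = BWOW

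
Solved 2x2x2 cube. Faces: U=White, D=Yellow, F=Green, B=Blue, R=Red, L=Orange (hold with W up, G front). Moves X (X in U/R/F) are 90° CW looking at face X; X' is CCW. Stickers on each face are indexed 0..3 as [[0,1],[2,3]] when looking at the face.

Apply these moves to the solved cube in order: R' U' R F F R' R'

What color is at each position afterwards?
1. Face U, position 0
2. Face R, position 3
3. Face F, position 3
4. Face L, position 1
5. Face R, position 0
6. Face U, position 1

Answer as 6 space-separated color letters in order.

Answer: B O W R W W

Derivation:
After move 1 (R'): R=RRRR U=WBWB F=GWGW D=YGYG B=YBYB
After move 2 (U'): U=BBWW F=OOGW R=GWRR B=RRYB L=YBOO
After move 3 (R): R=RGRW U=BOWW F=OGGG D=YYYR B=WRBB
After move 4 (F): F=GOGG U=BOOB R=WGWW D=RRYR L=YYOY
After move 5 (F): F=GGGO U=BOYY R=OGBW D=WWYR L=YROR
After move 6 (R'): R=GWOB U=BBYW F=GOGY D=WGYO B=RRWB
After move 7 (R'): R=WBGO U=BWYR F=GBGW D=WOYY B=ORGB
Query 1: U[0] = B
Query 2: R[3] = O
Query 3: F[3] = W
Query 4: L[1] = R
Query 5: R[0] = W
Query 6: U[1] = W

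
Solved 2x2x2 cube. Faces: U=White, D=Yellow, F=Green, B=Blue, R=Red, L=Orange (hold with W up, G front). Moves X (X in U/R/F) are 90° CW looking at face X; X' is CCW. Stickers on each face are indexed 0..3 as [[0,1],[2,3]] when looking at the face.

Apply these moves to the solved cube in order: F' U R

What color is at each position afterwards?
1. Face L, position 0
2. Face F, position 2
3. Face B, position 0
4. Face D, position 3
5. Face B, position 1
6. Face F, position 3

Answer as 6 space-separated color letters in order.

After move 1 (F'): F=GGGG U=WWRR R=YRYR D=OOYY L=OWOW
After move 2 (U): U=RWRW F=YRGG R=BBYR B=OWBB L=GGOW
After move 3 (R): R=YBRB U=RRRG F=YOGY D=OBYO B=WWWB
Query 1: L[0] = G
Query 2: F[2] = G
Query 3: B[0] = W
Query 4: D[3] = O
Query 5: B[1] = W
Query 6: F[3] = Y

Answer: G G W O W Y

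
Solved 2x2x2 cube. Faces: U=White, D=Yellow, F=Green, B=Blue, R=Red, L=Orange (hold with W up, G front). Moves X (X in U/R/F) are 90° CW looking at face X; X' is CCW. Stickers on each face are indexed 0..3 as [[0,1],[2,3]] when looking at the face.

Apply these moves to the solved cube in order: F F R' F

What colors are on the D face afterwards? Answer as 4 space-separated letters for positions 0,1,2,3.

Answer: O R Y G

Derivation:
After move 1 (F): F=GGGG U=WWOO R=WRWR D=RRYY L=OYOY
After move 2 (F): F=GGGG U=WWYY R=OROR D=WWYY L=OROR
After move 3 (R'): R=RROO U=WBYB F=GWGY D=WGYG B=YBWB
After move 4 (F): F=GGYW U=WBRR R=YRBO D=ORYG L=OWOG
Query: D face = ORYG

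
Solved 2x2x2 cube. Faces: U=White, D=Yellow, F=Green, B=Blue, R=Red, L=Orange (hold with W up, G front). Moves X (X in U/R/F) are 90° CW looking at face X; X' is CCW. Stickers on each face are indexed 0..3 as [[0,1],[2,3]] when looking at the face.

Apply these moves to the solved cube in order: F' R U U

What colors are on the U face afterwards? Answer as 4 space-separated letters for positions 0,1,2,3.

After move 1 (F'): F=GGGG U=WWRR R=YRYR D=OOYY L=OWOW
After move 2 (R): R=YYRR U=WGRG F=GOGY D=OBYB B=RBWB
After move 3 (U): U=RWGG F=YYGY R=RBRR B=OWWB L=GOOW
After move 4 (U): U=GRGW F=RBGY R=OWRR B=GOWB L=YYOW
Query: U face = GRGW

Answer: G R G W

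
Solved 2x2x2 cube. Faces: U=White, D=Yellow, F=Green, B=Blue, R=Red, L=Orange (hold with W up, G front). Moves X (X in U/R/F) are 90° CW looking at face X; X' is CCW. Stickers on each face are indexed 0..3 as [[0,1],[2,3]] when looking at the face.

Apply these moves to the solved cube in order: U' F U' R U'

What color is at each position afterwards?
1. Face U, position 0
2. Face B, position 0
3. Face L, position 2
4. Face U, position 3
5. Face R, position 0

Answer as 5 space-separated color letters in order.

Answer: Y W O W B

Derivation:
After move 1 (U'): U=WWWW F=OOGG R=GGRR B=RRBB L=BBOO
After move 2 (F): F=GOGO U=WWOB R=WGWR D=RGYY L=BYOY
After move 3 (U'): U=WBWO F=BYGO R=GOWR B=WGBB L=RROY
After move 4 (R): R=WGRO U=WYWO F=BGGY D=RBYW B=OGBB
After move 5 (U'): U=YOWW F=RRGY R=BGRO B=WGBB L=OGOY
Query 1: U[0] = Y
Query 2: B[0] = W
Query 3: L[2] = O
Query 4: U[3] = W
Query 5: R[0] = B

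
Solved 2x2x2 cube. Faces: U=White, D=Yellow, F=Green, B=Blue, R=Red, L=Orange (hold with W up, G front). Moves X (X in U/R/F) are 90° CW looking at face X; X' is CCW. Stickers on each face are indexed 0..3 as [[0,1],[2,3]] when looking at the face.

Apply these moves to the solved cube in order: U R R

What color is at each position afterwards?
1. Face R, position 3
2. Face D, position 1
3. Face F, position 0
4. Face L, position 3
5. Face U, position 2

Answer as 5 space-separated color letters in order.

After move 1 (U): U=WWWW F=RRGG R=BBRR B=OOBB L=GGOO
After move 2 (R): R=RBRB U=WRWG F=RYGY D=YBYO B=WOWB
After move 3 (R): R=RRBB U=WYWY F=RBGO D=YWYW B=GORB
Query 1: R[3] = B
Query 2: D[1] = W
Query 3: F[0] = R
Query 4: L[3] = O
Query 5: U[2] = W

Answer: B W R O W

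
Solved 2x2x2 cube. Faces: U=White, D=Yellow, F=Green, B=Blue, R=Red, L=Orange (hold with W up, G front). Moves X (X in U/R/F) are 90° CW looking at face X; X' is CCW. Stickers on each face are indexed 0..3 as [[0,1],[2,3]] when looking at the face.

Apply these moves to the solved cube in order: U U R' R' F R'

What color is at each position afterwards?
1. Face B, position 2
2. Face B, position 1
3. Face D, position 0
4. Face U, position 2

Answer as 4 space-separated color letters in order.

Answer: R G O O

Derivation:
After move 1 (U): U=WWWW F=RRGG R=BBRR B=OOBB L=GGOO
After move 2 (U): U=WWWW F=BBGG R=OORR B=GGBB L=RROO
After move 3 (R'): R=OROR U=WBWG F=BWGW D=YBYG B=YGYB
After move 4 (R'): R=RROO U=WYWY F=BBGG D=YWYW B=GGBB
After move 5 (F): F=GBGB U=WYOR R=WRYO D=ORYW L=RYOW
After move 6 (R'): R=ROWY U=WBOG F=GYGR D=OBYB B=WGRB
Query 1: B[2] = R
Query 2: B[1] = G
Query 3: D[0] = O
Query 4: U[2] = O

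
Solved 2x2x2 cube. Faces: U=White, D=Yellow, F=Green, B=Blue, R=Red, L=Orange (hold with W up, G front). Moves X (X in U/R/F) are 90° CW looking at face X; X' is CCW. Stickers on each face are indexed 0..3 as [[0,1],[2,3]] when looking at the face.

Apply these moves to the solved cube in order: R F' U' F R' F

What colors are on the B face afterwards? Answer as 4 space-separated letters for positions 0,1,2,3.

After move 1 (R): R=RRRR U=WGWG F=GYGY D=YBYB B=WBWB
After move 2 (F'): F=YYGG U=WGRR R=BRYR D=OOYB L=OGOW
After move 3 (U'): U=GRWR F=OGGG R=YYYR B=BRWB L=WBOW
After move 4 (F): F=GOGG U=GRWB R=WYRR D=YYYB L=WOOO
After move 5 (R'): R=YRWR U=GWWB F=GRGB D=YOYG B=BRYB
After move 6 (F): F=GGBR U=GWOO R=WRBR D=WYYG L=WYOO
Query: B face = BRYB

Answer: B R Y B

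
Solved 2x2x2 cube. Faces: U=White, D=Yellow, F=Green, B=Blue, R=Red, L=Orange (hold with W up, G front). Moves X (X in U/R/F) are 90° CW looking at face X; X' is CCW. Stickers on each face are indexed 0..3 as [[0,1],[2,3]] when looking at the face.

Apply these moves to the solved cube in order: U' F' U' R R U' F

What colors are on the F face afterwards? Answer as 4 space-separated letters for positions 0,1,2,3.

Answer: O R Y R

Derivation:
After move 1 (U'): U=WWWW F=OOGG R=GGRR B=RRBB L=BBOO
After move 2 (F'): F=OGOG U=WWGR R=YGYR D=BOYY L=BWOW
After move 3 (U'): U=WRWG F=BWOG R=OGYR B=YGBB L=RROW
After move 4 (R): R=YORG U=WWWG F=BOOY D=BBYY B=GGRB
After move 5 (R): R=RYGO U=WOWY F=BBOY D=BRYG B=GGWB
After move 6 (U'): U=OYWW F=RROY R=BBGO B=RYWB L=GGOW
After move 7 (F): F=ORYR U=OYWG R=WBWO D=GBYG L=GBOR
Query: F face = ORYR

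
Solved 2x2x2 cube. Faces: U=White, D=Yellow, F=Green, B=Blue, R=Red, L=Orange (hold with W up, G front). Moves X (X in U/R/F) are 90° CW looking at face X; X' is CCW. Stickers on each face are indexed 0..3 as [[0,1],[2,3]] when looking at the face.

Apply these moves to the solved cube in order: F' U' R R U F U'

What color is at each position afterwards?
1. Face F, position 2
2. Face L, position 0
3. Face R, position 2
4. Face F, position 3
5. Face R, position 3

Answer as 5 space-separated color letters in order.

After move 1 (F'): F=GGGG U=WWRR R=YRYR D=OOYY L=OWOW
After move 2 (U'): U=WRWR F=OWGG R=GGYR B=YRBB L=BBOW
After move 3 (R): R=YGRG U=WWWG F=OOGY D=OBYY B=RRRB
After move 4 (R): R=RYGG U=WOWY F=OBGY D=ORYR B=GRWB
After move 5 (U): U=WWYO F=RYGY R=GRGG B=BBWB L=OBOW
After move 6 (F): F=GRYY U=WWWB R=YROG D=GGYR L=OOOR
After move 7 (U'): U=WBWW F=OOYY R=GROG B=YRWB L=BBOR
Query 1: F[2] = Y
Query 2: L[0] = B
Query 3: R[2] = O
Query 4: F[3] = Y
Query 5: R[3] = G

Answer: Y B O Y G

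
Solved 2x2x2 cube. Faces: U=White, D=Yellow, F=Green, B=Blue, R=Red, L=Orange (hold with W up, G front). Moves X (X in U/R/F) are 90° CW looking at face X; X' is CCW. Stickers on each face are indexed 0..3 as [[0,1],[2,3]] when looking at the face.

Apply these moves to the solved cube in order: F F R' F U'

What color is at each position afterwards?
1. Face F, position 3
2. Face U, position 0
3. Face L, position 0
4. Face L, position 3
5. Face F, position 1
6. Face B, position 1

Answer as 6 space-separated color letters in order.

Answer: W B Y G W R

Derivation:
After move 1 (F): F=GGGG U=WWOO R=WRWR D=RRYY L=OYOY
After move 2 (F): F=GGGG U=WWYY R=OROR D=WWYY L=OROR
After move 3 (R'): R=RROO U=WBYB F=GWGY D=WGYG B=YBWB
After move 4 (F): F=GGYW U=WBRR R=YRBO D=ORYG L=OWOG
After move 5 (U'): U=BRWR F=OWYW R=GGBO B=YRWB L=YBOG
Query 1: F[3] = W
Query 2: U[0] = B
Query 3: L[0] = Y
Query 4: L[3] = G
Query 5: F[1] = W
Query 6: B[1] = R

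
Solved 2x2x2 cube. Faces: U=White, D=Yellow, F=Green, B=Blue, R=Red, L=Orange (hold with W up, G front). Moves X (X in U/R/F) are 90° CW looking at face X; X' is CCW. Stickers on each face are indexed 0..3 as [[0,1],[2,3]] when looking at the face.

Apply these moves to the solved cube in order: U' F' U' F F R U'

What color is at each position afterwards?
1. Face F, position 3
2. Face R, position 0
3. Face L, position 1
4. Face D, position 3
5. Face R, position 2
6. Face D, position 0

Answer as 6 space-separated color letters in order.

Answer: Y G G Y R G

Derivation:
After move 1 (U'): U=WWWW F=OOGG R=GGRR B=RRBB L=BBOO
After move 2 (F'): F=OGOG U=WWGR R=YGYR D=BOYY L=BWOW
After move 3 (U'): U=WRWG F=BWOG R=OGYR B=YGBB L=RROW
After move 4 (F): F=OBGW U=WRWR R=WGGR D=YOYY L=RBOO
After move 5 (F): F=GOWB U=WROB R=WGRR D=GWYY L=RYOO
After move 6 (R): R=RWRG U=WOOB F=GWWY D=GBYY B=BGRB
After move 7 (U'): U=OBWO F=RYWY R=GWRG B=RWRB L=BGOO
Query 1: F[3] = Y
Query 2: R[0] = G
Query 3: L[1] = G
Query 4: D[3] = Y
Query 5: R[2] = R
Query 6: D[0] = G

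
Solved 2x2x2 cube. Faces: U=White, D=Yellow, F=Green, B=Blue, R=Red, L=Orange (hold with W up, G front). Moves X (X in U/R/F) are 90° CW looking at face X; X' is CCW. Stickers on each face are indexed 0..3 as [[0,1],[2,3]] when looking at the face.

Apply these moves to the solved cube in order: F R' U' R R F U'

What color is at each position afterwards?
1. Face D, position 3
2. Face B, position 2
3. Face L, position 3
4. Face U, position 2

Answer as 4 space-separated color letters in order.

After move 1 (F): F=GGGG U=WWOO R=WRWR D=RRYY L=OYOY
After move 2 (R'): R=RRWW U=WBOB F=GWGO D=RGYG B=YBRB
After move 3 (U'): U=BBWO F=OYGO R=GWWW B=RRRB L=YBOY
After move 4 (R): R=WGWW U=BYWO F=OGGG D=RRYR B=ORBB
After move 5 (R): R=WWWG U=BGWG F=ORGR D=RBYO B=ORYB
After move 6 (F): F=GORR U=BGYB R=WWGG D=WWYO L=YROB
After move 7 (U'): U=GBBY F=YRRR R=GOGG B=WWYB L=OROB
Query 1: D[3] = O
Query 2: B[2] = Y
Query 3: L[3] = B
Query 4: U[2] = B

Answer: O Y B B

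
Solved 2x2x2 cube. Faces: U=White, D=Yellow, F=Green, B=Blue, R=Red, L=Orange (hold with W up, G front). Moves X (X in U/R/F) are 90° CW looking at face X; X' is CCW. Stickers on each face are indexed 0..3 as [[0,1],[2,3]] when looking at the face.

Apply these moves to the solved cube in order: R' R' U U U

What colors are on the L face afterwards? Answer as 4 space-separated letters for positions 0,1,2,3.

Answer: G B O O

Derivation:
After move 1 (R'): R=RRRR U=WBWB F=GWGW D=YGYG B=YBYB
After move 2 (R'): R=RRRR U=WYWY F=GBGB D=YWYW B=GBGB
After move 3 (U): U=WWYY F=RRGB R=GBRR B=OOGB L=GBOO
After move 4 (U): U=YWYW F=GBGB R=OORR B=GBGB L=RROO
After move 5 (U): U=YYWW F=OOGB R=GBRR B=RRGB L=GBOO
Query: L face = GBOO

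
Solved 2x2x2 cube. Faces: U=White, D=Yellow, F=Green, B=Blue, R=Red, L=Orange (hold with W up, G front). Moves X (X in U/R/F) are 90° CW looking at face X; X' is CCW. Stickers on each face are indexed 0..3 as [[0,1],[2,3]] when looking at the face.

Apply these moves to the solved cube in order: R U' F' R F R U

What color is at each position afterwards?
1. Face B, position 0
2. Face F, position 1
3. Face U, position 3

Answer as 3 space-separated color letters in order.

Answer: W G O

Derivation:
After move 1 (R): R=RRRR U=WGWG F=GYGY D=YBYB B=WBWB
After move 2 (U'): U=GGWW F=OOGY R=GYRR B=RRWB L=WBOO
After move 3 (F'): F=OYOG U=GGGR R=BYYR D=BOYB L=WWOW
After move 4 (R): R=YBRY U=GYGG F=OOOB D=BWYR B=RRGB
After move 5 (F): F=OOBO U=GYWW R=GBGY D=RYYR L=WBOW
After move 6 (R): R=GGYB U=GOWO F=OYBR D=RGYR B=WRYB
After move 7 (U): U=WGOO F=GGBR R=WRYB B=WBYB L=OYOW
Query 1: B[0] = W
Query 2: F[1] = G
Query 3: U[3] = O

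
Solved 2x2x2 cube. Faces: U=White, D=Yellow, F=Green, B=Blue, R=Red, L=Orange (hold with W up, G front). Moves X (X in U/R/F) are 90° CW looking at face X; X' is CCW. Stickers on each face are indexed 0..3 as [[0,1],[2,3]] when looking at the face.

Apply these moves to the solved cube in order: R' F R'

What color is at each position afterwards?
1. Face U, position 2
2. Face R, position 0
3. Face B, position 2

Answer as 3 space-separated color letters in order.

Answer: O R R

Derivation:
After move 1 (R'): R=RRRR U=WBWB F=GWGW D=YGYG B=YBYB
After move 2 (F): F=GGWW U=WBOO R=WRBR D=RRYG L=OYOG
After move 3 (R'): R=RRWB U=WYOY F=GBWO D=RGYW B=GBRB
Query 1: U[2] = O
Query 2: R[0] = R
Query 3: B[2] = R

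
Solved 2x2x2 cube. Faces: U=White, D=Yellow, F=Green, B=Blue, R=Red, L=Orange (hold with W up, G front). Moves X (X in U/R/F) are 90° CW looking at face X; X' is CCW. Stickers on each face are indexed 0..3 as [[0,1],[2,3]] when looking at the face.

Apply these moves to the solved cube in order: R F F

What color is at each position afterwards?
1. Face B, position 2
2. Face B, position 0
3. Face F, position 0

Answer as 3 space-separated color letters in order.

Answer: W W Y

Derivation:
After move 1 (R): R=RRRR U=WGWG F=GYGY D=YBYB B=WBWB
After move 2 (F): F=GGYY U=WGOO R=WRGR D=RRYB L=OYOB
After move 3 (F): F=YGYG U=WGBY R=OROR D=GWYB L=OROR
Query 1: B[2] = W
Query 2: B[0] = W
Query 3: F[0] = Y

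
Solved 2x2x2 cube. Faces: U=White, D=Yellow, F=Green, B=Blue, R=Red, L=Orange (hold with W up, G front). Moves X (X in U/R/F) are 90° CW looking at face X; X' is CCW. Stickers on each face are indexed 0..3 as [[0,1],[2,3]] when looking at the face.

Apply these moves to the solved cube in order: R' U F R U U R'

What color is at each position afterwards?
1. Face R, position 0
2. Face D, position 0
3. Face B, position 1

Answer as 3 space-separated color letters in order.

Answer: Y R Y

Derivation:
After move 1 (R'): R=RRRR U=WBWB F=GWGW D=YGYG B=YBYB
After move 2 (U): U=WWBB F=RRGW R=YBRR B=OOYB L=GWOO
After move 3 (F): F=GRWR U=WWOW R=BBBR D=RYYG L=GYOG
After move 4 (R): R=BBRB U=WROR F=GYWG D=RYYO B=WOWB
After move 5 (U): U=OWRR F=BBWG R=WORB B=GYWB L=GYOG
After move 6 (U): U=RORW F=WOWG R=GYRB B=GYWB L=BBOG
After move 7 (R'): R=YBGR U=RWRG F=WOWW D=ROYG B=OYYB
Query 1: R[0] = Y
Query 2: D[0] = R
Query 3: B[1] = Y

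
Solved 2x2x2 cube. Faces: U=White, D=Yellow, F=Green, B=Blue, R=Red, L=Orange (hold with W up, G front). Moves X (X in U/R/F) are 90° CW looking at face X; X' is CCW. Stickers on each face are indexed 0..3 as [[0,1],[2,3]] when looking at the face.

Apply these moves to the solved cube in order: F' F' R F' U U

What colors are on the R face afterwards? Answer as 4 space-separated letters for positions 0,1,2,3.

After move 1 (F'): F=GGGG U=WWRR R=YRYR D=OOYY L=OWOW
After move 2 (F'): F=GGGG U=WWYY R=OROR D=WWYY L=OROR
After move 3 (R): R=OORR U=WGYG F=GWGY D=WBYB B=YBWB
After move 4 (F'): F=WYGG U=WGOR R=BOWR D=RRYB L=OGOY
After move 5 (U): U=OWRG F=BOGG R=YBWR B=OGWB L=WYOY
After move 6 (U): U=ROGW F=YBGG R=OGWR B=WYWB L=BOOY
Query: R face = OGWR

Answer: O G W R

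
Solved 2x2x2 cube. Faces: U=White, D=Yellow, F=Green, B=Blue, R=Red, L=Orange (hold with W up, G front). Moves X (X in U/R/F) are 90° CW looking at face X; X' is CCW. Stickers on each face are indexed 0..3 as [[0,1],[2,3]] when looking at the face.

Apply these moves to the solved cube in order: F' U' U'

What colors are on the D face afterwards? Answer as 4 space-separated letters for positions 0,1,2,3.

After move 1 (F'): F=GGGG U=WWRR R=YRYR D=OOYY L=OWOW
After move 2 (U'): U=WRWR F=OWGG R=GGYR B=YRBB L=BBOW
After move 3 (U'): U=RRWW F=BBGG R=OWYR B=GGBB L=YROW
Query: D face = OOYY

Answer: O O Y Y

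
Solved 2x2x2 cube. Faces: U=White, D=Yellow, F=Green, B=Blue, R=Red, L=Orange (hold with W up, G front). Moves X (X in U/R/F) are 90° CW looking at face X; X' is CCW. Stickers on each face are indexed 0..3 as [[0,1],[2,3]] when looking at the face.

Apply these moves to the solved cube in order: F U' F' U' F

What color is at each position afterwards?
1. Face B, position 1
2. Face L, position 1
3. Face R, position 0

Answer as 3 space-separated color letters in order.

After move 1 (F): F=GGGG U=WWOO R=WRWR D=RRYY L=OYOY
After move 2 (U'): U=WOWO F=OYGG R=GGWR B=WRBB L=BBOY
After move 3 (F'): F=YGOG U=WOGW R=RGRR D=BYYY L=BOOW
After move 4 (U'): U=OWWG F=BOOG R=YGRR B=RGBB L=WROW
After move 5 (F): F=OBGO U=OWWR R=WGGR D=RYYY L=WBOY
Query 1: B[1] = G
Query 2: L[1] = B
Query 3: R[0] = W

Answer: G B W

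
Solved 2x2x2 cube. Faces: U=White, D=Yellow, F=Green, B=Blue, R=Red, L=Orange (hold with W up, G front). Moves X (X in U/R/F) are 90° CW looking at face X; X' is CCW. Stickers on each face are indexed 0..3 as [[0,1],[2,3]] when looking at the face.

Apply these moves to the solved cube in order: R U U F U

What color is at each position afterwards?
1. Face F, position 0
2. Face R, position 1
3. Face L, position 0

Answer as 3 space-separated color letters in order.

After move 1 (R): R=RRRR U=WGWG F=GYGY D=YBYB B=WBWB
After move 2 (U): U=WWGG F=RRGY R=WBRR B=OOWB L=GYOO
After move 3 (U): U=GWGW F=WBGY R=OORR B=GYWB L=RROO
After move 4 (F): F=GWYB U=GWOR R=GOWR D=ROYB L=RYOB
After move 5 (U): U=OGRW F=GOYB R=GYWR B=RYWB L=GWOB
Query 1: F[0] = G
Query 2: R[1] = Y
Query 3: L[0] = G

Answer: G Y G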